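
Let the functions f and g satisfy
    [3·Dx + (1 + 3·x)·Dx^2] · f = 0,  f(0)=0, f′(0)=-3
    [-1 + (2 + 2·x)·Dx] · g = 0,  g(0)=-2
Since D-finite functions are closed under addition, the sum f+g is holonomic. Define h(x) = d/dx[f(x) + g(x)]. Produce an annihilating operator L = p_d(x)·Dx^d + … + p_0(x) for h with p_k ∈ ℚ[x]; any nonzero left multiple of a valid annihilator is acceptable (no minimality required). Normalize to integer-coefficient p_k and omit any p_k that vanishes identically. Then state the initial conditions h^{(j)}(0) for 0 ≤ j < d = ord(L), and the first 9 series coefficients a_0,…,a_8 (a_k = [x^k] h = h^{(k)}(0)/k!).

L = (27 + 9·x) + (69 + 126·x + 45·x^2)·Dx + (10 + 46·x + 54·x^2 + 18·x^3)·Dx^2  (order 2).
h: a_k = -4, 19/2, -219/8, 1301/16, -31139/128, 186687/256, -2239719/1024, 13437357/2048, -644978979/32768, …
ICs: h(0) = -4, h′(0) = 19/2.

f: a_k = 0, -3, 9/2, -9, 81/4, -243/5, 243/2, -2187/7, 6561/8, …
g: a_k = -2, -1, 1/4, -1/8, 5/64, -7/128, 21/512, -33/1024, 429/16384, …
L₀ := lclm(L_f,L_g); ord L₀ ≤ 2+1.
h₀' ⇒ L via d/dx closure of L₀.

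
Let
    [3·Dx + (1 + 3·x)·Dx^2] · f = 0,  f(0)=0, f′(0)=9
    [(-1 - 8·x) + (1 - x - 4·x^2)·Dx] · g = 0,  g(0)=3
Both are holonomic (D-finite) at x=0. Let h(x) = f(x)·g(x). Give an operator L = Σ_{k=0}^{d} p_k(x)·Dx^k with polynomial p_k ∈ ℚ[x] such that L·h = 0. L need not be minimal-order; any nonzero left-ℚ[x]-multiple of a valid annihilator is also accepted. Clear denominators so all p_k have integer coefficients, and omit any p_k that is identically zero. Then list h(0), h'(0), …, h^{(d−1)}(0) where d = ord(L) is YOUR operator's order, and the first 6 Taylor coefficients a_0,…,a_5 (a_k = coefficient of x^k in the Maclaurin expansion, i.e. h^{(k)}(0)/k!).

L = (11 + 48·x) + (-1 + 25·x + 60·x^2)·Dx + (-1 - 2·x + 7·x^2 + 12·x^3)·Dx^2  (order 2).
h: a_k = 0, 27, -27/2, 351/2, -243/4, 21573/20, …
ICs: h(0) = 0, h′(0) = 27.

f: a_k = 0, 9, -27/2, 27, -243/4, 729/5, …
g: a_k = 3, 3, 15, 27, 87, 195, …
f·g: L₀ = L_f ⊗_s L_g, ord ≤ 2·1.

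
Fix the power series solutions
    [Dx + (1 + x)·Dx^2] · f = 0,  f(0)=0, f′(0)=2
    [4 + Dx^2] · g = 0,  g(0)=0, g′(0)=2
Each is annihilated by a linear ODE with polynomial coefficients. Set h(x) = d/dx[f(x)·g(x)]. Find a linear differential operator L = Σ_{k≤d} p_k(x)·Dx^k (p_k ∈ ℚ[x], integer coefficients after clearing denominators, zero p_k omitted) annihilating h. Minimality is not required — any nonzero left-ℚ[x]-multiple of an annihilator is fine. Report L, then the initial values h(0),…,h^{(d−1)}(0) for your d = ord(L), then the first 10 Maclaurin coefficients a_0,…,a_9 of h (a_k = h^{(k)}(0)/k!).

L = (-56 + 896·x + 4416·x^2 + 8064·x^3 + 7136·x^4 + 3072·x^5 + 512·x^6) + (72 + 776·x + 2080·x^2 + 2400·x^3 + 1280·x^4 + 256·x^5)·Dx + (70 + 824·x + 2780·x^2 + 4416·x^3 + 3664·x^4 + 1536·x^5 + 256·x^6)·Dx^2 + (18 + 194·x + 520·x^2 + 600·x^3 + 320·x^4 + 64·x^5)·Dx^3 + (21 + 150·x + 419·x^2 + 600·x^3 + 470·x^4 + 192·x^5 + 32·x^6)·Dx^4  (order 4).
h: a_k = 0, 8, -6, -16/3, 5/3, 8/3, -28/15, 416/315, -103/70, 632/405, …
ICs: h(0) = 0, h′(0) = 8, h′′(0) = -12, h′′′(0) = -32.

f: a_k = 0, 2, -1, 2/3, -1/2, 2/5, -1/3, 2/7, -1/4, 2/9, …
g: a_k = 0, 2, 0, -4/3, 0, 4/15, 0, -8/315, 0, 4/2835, …
Sym-product of L_f,L_g gives L₀ (≤ ord 4).
Differentiate: ansatz ord ≤ ord L₀ ⇒ L.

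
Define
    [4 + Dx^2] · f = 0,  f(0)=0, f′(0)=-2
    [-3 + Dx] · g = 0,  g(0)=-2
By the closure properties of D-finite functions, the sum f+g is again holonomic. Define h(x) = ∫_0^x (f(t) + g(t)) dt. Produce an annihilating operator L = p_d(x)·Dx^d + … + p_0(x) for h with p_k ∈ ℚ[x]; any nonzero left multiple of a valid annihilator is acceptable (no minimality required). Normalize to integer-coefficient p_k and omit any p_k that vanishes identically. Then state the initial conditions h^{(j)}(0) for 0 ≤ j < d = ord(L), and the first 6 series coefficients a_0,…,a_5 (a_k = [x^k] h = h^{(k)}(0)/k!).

f: a_k = 0, -2, 0, 4/3, 0, -4/15, …
g: a_k = -2, -6, -9, -9, -27/4, -81/20, …
L₀ := lclm(L_f,L_g); ord L₀ ≤ 2+1.
h=∫h₀ ⇒ L = L₀·Dx.
L = -12·Dx + 4·Dx^2 - 3·Dx^3 + Dx^4  (order 4).
h: a_k = 0, -2, -4, -3, -23/12, -27/20, …
ICs: h(0) = 0, h′(0) = -2, h′′(0) = -8, h′′′(0) = -18.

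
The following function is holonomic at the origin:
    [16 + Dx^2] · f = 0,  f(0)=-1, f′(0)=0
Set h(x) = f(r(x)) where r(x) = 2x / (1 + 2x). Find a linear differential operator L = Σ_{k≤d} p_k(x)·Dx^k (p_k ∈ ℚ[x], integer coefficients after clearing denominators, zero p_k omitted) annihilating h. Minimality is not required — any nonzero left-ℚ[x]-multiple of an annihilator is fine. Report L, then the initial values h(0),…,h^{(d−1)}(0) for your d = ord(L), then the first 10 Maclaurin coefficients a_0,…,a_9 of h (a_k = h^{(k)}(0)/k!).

f: a_k = -1, 0, 8, 0, -32/3, 0, 256/45, 0, -512/315, 0, …
h₀=f(r): pull back L_f along r ⇒ L₀.
L = 64 + (4 + 24·x + 48·x^2 + 32·x^3)·Dx + (1 + 8·x + 24·x^2 + 32·x^3 + 16·x^4)·Dx^2  (order 2).
h: a_k = -1, 0, 32, -128, 640/3, 1024/3, -175616/45, 83968/5, -3217408/63, 36732928/315, …
ICs: h(0) = -1, h′(0) = 0.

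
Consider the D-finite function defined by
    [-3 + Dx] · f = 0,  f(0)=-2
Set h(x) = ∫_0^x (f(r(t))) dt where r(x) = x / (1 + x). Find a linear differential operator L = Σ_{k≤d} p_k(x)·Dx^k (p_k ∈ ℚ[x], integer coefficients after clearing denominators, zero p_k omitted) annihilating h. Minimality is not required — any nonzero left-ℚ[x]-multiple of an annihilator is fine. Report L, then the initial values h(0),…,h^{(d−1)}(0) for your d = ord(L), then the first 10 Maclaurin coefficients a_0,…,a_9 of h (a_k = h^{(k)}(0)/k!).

f: a_k = -2, -6, -9, -9, -27/4, -81/20, -81/40, -243/280, -729/2240, -243/2240, …
Change of var in L_f (x↦r) gives L₀.
h=∫h₀ ⇒ L = L₀·Dx.
L = -3·Dx + (1 + 2·x + x^2)·Dx^2  (order 2).
h: a_k = 0, -2, -3, -1, 3/4, -3/20, -7/40, 69/280, -411/2240, 541/6720, …
ICs: h(0) = 0, h′(0) = -2.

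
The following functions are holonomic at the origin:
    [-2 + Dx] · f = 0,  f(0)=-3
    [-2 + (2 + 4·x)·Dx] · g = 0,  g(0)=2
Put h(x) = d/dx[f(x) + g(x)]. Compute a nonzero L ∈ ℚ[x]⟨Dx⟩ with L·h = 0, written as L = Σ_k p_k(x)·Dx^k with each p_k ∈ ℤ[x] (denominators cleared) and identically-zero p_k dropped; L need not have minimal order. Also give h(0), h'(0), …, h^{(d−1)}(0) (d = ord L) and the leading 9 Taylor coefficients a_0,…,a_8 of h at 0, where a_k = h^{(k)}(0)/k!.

f: a_k = -3, -6, -6, -4, -2, -4/5, -4/15, -8/105, -2/105, …
g: a_k = 2, 2, -1, 1, -5/4, 7/4, -21/8, 33/8, -429/64, …
Sum ⇒ L₀ = lclm(L_f,L_g) in ℚ(x)⟨Dx⟩.
h=h₀': d/dx-closure on L₀ ⇒ L.
L = (-10 - 8·x) + (-1 - 16·x - 16·x^2)·Dx + (3 + 10·x + 8·x^2)·Dx^2  (order 2).
h: a_k = -4, -14, -9, -13, 19/4, -347/20, 3401/120, -45173/840, 675419/6720, …
ICs: h(0) = -4, h′(0) = -14.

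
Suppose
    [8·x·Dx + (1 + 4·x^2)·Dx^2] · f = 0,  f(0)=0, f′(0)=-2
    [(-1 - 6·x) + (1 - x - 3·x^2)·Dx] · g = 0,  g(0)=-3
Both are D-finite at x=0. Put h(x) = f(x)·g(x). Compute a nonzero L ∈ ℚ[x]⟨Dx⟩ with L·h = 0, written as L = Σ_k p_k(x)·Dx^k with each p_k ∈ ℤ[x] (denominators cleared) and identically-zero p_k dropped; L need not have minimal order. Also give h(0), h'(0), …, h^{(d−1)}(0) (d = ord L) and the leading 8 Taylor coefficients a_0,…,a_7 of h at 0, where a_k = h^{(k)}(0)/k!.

f: a_k = 0, -2, 0, 8/3, 0, -32/5, 0, 128/7, …
g: a_k = -3, -3, -12, -21, -57, -120, -291, -651, …
h₀=f·g: eliminate ⇒ L₀, order ≤ 2·1.
L = (6 + 8·x + 72·x^2) + (2 + 4·x + 16·x^2 + 72·x^3)·Dx + (-1 + x - x^2 + 4·x^3 + 12·x^4)·Dx^2  (order 2).
h: a_k = 0, 6, 6, 16, 34, 506/5, 1016/5, 15818/35, …
ICs: h(0) = 0, h′(0) = 6.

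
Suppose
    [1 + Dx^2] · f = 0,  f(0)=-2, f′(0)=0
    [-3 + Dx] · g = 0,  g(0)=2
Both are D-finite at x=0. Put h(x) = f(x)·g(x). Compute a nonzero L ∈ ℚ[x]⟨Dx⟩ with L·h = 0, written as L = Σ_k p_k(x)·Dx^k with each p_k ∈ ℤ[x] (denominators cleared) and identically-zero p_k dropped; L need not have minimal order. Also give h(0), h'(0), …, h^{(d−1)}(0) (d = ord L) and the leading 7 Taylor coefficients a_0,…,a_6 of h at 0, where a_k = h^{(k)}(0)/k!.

f: a_k = -2, 0, 1, 0, -1/12, 0, 1/360, …
g: a_k = 2, 6, 9, 9, 27/4, 81/20, 81/40, …
Sym-product of L_f,L_g gives L₀ (≤ ord 2).
L = 10 - 6·Dx + Dx^2  (order 2).
h: a_k = -4, -12, -16, -12, -14/3, 2/5, 88/45, …
ICs: h(0) = -4, h′(0) = -12.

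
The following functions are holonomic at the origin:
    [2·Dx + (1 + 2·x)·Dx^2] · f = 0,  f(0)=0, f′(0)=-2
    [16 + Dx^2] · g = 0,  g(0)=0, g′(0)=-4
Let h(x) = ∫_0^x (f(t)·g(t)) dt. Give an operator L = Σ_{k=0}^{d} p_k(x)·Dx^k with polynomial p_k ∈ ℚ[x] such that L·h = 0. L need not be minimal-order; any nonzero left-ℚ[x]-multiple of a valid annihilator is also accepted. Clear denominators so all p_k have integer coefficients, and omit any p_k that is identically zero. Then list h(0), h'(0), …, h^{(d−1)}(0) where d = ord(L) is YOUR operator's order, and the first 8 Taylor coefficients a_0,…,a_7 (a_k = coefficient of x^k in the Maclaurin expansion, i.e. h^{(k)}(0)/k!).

L = (2688 + 27648·x + 93184·x^2 + 131072·x^3 + 65536·x^4)·Dx + (896 + 5888·x + 12288·x^2 + 8192·x^3)·Dx^2 + (408 + 3712·x + 11904·x^2 + 16384·x^3 + 8192·x^4)·Dx^3 + (56 + 368·x + 768·x^2 + 512·x^3)·Dx^4 + (15 + 124·x + 380·x^2 + 512·x^3 + 256·x^4)·Dx^5  (order 5).
h: a_k = 0, 0, 0, 8/3, -2, -32/15, 8/9, 128/63, …
ICs: h(0) = 0, h′(0) = 0, h′′(0) = 0, h′′′(0) = 16, h′′′′(0) = -48.

f: a_k = 0, -2, 2, -8/3, 4, -32/5, 32/3, -128/7, …
g: a_k = 0, -4, 0, 32/3, 0, -128/15, 0, 1024/315, …
L₀ := L_f ⊗_s L_g (sym. prod.), ord ≤ 4.
h=∫₀ˣh₀: take L = L₀·Dx.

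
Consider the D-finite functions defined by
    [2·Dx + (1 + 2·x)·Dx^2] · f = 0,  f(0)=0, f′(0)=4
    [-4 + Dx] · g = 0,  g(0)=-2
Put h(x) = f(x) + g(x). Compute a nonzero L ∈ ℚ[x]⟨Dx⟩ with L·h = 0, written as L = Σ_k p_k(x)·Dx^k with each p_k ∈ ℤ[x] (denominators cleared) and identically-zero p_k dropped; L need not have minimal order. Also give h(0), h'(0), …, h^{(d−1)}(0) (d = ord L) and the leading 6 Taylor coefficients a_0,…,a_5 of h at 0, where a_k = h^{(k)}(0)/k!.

L = (-32 - 32·x)·Dx + (-4 - 32·x - 32·x^2)·Dx^2 + (3 + 10·x + 8·x^2)·Dx^3  (order 3).
h: a_k = -2, -4, -20, -16, -88/3, -64/15, …
ICs: h(0) = -2, h′(0) = -4, h′′(0) = -40.

f: a_k = 0, 4, -4, 16/3, -8, 64/5, …
g: a_k = -2, -8, -16, -64/3, -64/3, -256/15, …
f+g: L₀ = lclm(L_f,L_g), ord ≤ 2+1.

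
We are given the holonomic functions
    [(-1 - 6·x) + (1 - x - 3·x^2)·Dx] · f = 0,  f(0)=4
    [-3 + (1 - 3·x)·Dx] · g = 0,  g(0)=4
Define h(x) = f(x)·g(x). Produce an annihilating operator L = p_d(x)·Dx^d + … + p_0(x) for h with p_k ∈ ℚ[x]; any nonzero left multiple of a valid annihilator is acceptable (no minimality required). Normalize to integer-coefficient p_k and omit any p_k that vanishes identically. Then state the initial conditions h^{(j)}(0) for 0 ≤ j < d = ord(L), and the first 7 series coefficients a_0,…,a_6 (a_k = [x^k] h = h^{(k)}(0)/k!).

f: a_k = 4, 4, 16, 28, 76, 160, 388, …
g: a_k = 4, 12, 36, 108, 324, 972, 2916, …
h₀=f·g: eliminate ⇒ L₀, order ≤ 1·1.
L = (-4 + 27·x^2) + (1 - 4·x + 9·x^3)·Dx  (order 1).
h: a_k = 16, 64, 256, 880, 2944, 9472, 29968, …
ICs: h(0) = 16.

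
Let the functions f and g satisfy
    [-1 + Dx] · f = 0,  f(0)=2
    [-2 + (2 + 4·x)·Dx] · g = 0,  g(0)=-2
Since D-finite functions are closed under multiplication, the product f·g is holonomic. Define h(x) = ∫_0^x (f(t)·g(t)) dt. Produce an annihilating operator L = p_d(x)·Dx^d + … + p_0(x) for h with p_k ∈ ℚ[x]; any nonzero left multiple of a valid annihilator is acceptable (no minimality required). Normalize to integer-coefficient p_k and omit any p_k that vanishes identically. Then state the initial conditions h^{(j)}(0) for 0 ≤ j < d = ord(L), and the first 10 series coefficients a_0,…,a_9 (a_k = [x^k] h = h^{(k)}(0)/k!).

L = (-2 - 2·x)·Dx + (1 + 2·x)·Dx^2  (order 2).
h: a_k = 0, -4, -4, -4/3, -2/3, 2/15, -14/45, 122/315, -347/630, 4591/5670, …
ICs: h(0) = 0, h′(0) = -4.

f: a_k = 2, 2, 1, 1/3, 1/12, 1/60, 1/360, 1/2520, 1/20160, 1/181440, …
g: a_k = -2, -2, 1, -1, 5/4, -7/4, 21/8, -33/8, 429/64, -715/64, …
Sym-product of L_f,L_g gives L₀ (≤ ord 1).
h=∫₀ˣh₀: take L = L₀·Dx.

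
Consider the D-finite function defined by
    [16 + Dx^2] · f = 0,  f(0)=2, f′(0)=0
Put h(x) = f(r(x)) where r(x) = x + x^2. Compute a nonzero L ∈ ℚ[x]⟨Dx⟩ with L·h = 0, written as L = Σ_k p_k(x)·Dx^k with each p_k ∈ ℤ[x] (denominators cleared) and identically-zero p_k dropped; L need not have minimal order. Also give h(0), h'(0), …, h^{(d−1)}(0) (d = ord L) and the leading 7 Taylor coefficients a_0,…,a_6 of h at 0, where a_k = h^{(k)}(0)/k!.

f: a_k = 2, 0, -16, 0, 64/3, 0, -512/45, …
h₀=f(r): pull back L_f along r ⇒ L₀.
L = (16 + 96·x + 192·x^2 + 128·x^3) - 2·Dx + (1 + 2·x)·Dx^2  (order 2).
h: a_k = 2, 0, -16, -32, 16/3, 256/3, 5248/45, …
ICs: h(0) = 2, h′(0) = 0.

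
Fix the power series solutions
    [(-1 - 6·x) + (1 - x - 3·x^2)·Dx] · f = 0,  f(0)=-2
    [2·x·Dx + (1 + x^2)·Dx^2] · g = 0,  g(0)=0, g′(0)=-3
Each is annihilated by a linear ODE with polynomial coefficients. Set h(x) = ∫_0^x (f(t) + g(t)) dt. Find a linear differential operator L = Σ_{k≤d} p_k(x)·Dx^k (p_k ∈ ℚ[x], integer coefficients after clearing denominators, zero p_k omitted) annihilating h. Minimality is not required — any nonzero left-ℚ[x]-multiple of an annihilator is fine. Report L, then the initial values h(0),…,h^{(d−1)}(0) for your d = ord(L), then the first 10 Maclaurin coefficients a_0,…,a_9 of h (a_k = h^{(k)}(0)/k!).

L = (-8 + 32·x + 300·x^2 + 504·x^3 + 1134·x^4 + 162·x^6)·Dx^2 + (22 + 148·x + 184·x^2 + 576·x^3 + 441·x^4 + 918·x^5 + 27·x^6 + 162·x^7)·Dx^3 + (-4 - 6·x - 18·x^2 + 60·x^3 + 85·x^4 + 75·x^5 + 126·x^6 + 9·x^7 + 27·x^8)·Dx^4  (order 4).
h: a_k = 0, -2, -5/2, -8/3, -13/4, -38/5, -403/30, -194/7, -3035/56, -1016/9, …
ICs: h(0) = 0, h′(0) = -2, h′′(0) = -5, h′′′(0) = -16.

f: a_k = -2, -2, -8, -14, -38, -80, -194, -434, -1016, -2318, …
g: a_k = 0, -3, 0, 1, 0, -3/5, 0, 3/7, 0, -1/3, …
h₀=f+g: left-lcm gives L₀, ord ≤ 3.
h=∫₀ˣh₀: take L = L₀·Dx.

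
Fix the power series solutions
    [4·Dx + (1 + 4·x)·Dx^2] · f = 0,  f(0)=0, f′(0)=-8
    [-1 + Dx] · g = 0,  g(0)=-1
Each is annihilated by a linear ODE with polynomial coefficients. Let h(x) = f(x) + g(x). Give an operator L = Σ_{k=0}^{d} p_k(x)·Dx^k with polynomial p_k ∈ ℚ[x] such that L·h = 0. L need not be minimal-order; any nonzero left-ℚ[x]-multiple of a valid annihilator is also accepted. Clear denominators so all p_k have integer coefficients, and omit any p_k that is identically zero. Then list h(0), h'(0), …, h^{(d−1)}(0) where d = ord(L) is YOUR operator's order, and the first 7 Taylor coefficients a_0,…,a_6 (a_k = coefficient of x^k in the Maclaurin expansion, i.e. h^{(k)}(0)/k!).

f: a_k = 0, -8, 16, -128/3, 128, -2048/5, 4096/3, …
g: a_k = -1, -1, -1/2, -1/6, -1/24, -1/120, -1/720, …
h₀=f+g: left-lcm gives L₀, ord ≤ 3.
L = (-36 - 16·x)·Dx + (31 - 8·x - 16·x^2)·Dx^2 + (5 + 24·x + 16·x^2)·Dx^3  (order 3).
h: a_k = -1, -9, 31/2, -257/6, 3071/24, -49153/120, 983039/720, …
ICs: h(0) = -1, h′(0) = -9, h′′(0) = 31.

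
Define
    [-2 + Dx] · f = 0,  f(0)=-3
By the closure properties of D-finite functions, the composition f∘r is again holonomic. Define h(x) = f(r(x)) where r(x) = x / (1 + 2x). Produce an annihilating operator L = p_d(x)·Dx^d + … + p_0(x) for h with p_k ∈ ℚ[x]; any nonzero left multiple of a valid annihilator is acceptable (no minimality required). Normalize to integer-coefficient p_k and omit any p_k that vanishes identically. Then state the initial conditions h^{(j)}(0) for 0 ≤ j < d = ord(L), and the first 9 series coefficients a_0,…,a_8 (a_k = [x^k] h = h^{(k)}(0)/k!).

L = -2 + (1 + 4·x + 4·x^2)·Dx  (order 1).
h: a_k = -3, -6, 6, -4, -2, 76/5, -604/15, 8728/105, -15682/105, …
ICs: h(0) = -3.

f: a_k = -3, -6, -6, -4, -2, -4/5, -4/15, -8/105, -2/105, …
f∘r: x↦r, Dx↦Dx/r' in L_f ⇒ L₀.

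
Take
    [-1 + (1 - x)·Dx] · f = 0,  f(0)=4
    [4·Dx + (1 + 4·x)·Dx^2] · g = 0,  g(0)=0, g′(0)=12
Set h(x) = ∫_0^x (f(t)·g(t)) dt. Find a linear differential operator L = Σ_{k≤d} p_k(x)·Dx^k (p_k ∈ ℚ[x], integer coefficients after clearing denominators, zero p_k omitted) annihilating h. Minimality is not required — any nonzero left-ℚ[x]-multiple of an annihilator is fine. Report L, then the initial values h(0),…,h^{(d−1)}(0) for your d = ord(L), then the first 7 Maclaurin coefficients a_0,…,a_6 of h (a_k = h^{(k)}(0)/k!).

L = 4·Dx + (-2 + 12·x)·Dx^2 + (-1 - 3·x + 4·x^2)·Dx^3  (order 3).
h: a_k = 0, 0, 24, -16, 52, -112, 4744/15, …
ICs: h(0) = 0, h′(0) = 0, h′′(0) = 48.

f: a_k = 4, 4, 4, 4, 4, 4, 4, …
g: a_k = 0, 12, -24, 64, -192, 3072/5, -2048, …
f·g: L₀ = L_f ⊗_s L_g, ord ≤ 1·2.
∫: right-multiply L₀ by Dx.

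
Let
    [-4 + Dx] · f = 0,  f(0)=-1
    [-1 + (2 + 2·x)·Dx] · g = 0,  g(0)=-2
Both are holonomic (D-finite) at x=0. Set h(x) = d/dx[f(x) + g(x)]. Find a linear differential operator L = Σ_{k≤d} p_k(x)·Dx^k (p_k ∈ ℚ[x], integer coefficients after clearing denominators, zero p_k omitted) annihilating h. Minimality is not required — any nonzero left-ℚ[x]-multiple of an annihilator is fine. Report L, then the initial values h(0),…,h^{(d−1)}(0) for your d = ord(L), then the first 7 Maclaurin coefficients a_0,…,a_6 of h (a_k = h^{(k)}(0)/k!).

f: a_k = -1, -4, -8, -32/3, -32/3, -128/15, -256/45, …
g: a_k = -2, -1, 1/4, -1/8, 5/64, -7/128, 21/512, …
L₀ := lclm(L_f,L_g); ord L₀ ≤ 1+1.
h₀' ⇒ L via d/dx closure of L₀.
L = (-44 - 32·x) + (-61 - 128·x - 64·x^2)·Dx + (18 + 34·x + 16·x^2)·Dx^2  (order 2).
h: a_k = -5, -31/2, -259/8, -2033/48, -16489/384, -130127/3840, -1058971/46080, …
ICs: h(0) = -5, h′(0) = -31/2.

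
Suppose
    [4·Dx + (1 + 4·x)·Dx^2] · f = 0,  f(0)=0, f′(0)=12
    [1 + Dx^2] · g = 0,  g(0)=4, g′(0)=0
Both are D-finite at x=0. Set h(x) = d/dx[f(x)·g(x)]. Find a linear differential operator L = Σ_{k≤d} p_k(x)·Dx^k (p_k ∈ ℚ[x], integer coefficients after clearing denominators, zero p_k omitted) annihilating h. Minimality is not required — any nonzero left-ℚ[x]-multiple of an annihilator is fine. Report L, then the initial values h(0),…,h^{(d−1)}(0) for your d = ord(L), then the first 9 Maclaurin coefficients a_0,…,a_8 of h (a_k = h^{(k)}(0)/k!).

L = (-12355 - 1064·x - 6288·x^2 - 16128·x^3 - 13568·x^4 + 6144·x^5 + 4096·x^6) + (-3384 - 15968·x - 14080·x^2 - 15360·x^3 + 10240·x^4 + 8192·x^5)·Dx + (-12502 - 2384·x - 10016·x^2 - 19968·x^3 - 14848·x^4 + 12288·x^5 + 8192·x^6)·Dx^2 + (-3384 - 15968·x - 14080·x^2 - 15360·x^3 + 10240·x^4 + 8192·x^5)·Dx^3 + (-147 - 1320·x - 3728·x^2 - 3840·x^3 - 1280·x^4 + 6144·x^5 + 4096·x^6)·Dx^4  (order 4).
h: a_k = 48, -192, 696, -2880, 11658, -46872, 940403/5, -11308784/15, 169134311/56, …
ICs: h(0) = 48, h′(0) = -192, h′′(0) = 1392, h′′′(0) = -17280.

f: a_k = 0, 12, -24, 64, -192, 3072/5, -2048, 49152/7, -24576, …
g: a_k = 4, 0, -2, 0, 1/6, 0, -1/180, 0, 1/10080, …
h₀=f·g: eliminate ⇒ L₀, order ≤ 2·2.
Derive L from L₀ (diff closure).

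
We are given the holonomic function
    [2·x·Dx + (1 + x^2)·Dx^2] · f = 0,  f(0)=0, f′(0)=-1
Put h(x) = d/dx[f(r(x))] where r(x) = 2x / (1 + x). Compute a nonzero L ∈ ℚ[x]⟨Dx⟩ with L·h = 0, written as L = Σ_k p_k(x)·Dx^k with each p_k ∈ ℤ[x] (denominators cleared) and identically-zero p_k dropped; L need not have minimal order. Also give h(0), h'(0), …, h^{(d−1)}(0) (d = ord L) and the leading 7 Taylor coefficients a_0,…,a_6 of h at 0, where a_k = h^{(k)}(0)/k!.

f: a_k = 0, -1, 0, 1/3, 0, -1/5, 0, …
f∘r: x↦r, Dx↦Dx/r' in L_f ⇒ L₀.
Differentiate: ansatz ord ≤ ord L₀ ⇒ L.
L = (2 + 10·x) + (1 + 2·x + 5·x^2)·Dx  (order 1).
h: a_k = -2, 4, 2, -24, 38, 44, -278, …
ICs: h(0) = -2.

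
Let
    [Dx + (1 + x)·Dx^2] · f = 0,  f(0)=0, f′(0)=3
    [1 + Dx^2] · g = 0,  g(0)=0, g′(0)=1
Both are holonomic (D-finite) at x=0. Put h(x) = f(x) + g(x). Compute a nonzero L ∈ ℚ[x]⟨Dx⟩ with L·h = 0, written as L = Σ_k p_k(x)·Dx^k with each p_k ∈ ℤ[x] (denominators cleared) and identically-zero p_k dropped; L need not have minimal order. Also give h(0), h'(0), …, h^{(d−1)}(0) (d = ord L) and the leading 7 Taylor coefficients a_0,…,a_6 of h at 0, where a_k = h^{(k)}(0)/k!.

L = (7 + 2·x + x^2)·Dx + (3 + 5·x + 3·x^2 + x^3)·Dx^2 + (7 + 2·x + x^2)·Dx^3 + (3 + 5·x + 3·x^2 + x^3)·Dx^4  (order 4).
h: a_k = 0, 4, -3/2, 5/6, -3/4, 73/120, -1/2, …
ICs: h(0) = 0, h′(0) = 4, h′′(0) = -3, h′′′(0) = 5.

f: a_k = 0, 3, -3/2, 1, -3/4, 3/5, -1/2, …
g: a_k = 0, 1, 0, -1/6, 0, 1/120, 0, …
Sum ⇒ L₀ = lclm(L_f,L_g) in ℚ(x)⟨Dx⟩.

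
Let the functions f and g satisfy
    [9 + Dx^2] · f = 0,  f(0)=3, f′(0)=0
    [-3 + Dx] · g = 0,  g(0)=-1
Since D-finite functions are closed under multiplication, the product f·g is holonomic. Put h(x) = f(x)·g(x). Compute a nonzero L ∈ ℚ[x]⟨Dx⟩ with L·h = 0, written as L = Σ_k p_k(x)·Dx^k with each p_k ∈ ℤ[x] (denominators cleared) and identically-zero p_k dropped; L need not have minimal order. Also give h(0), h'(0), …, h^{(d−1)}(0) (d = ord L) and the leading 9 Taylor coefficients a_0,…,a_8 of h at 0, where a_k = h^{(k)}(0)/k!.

L = 18 - 6·Dx + Dx^2  (order 2).
h: a_k = -3, -9, 0, 27, 81/2, 243/10, 0, -729/70, -2187/280, …
ICs: h(0) = -3, h′(0) = -9.

f: a_k = 3, 0, -27/2, 0, 81/8, 0, -243/80, 0, 2187/4480, …
g: a_k = -1, -3, -9/2, -9/2, -27/8, -81/40, -81/80, -243/560, -729/4480, …
Product ⇒ symmetric product L₀, ord ≤ 2.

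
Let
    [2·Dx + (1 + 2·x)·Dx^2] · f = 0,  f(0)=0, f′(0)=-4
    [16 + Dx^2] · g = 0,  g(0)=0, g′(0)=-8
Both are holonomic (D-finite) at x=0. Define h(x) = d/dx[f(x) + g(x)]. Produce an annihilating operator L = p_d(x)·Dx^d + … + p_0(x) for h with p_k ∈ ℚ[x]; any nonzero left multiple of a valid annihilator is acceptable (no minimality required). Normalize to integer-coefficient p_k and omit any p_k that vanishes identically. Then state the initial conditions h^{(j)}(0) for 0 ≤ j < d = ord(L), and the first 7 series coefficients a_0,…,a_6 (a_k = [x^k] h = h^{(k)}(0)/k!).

L = (160 + 256·x + 256·x^2) + (48 + 224·x + 384·x^2 + 256·x^3)·Dx + (10 + 16·x + 16·x^2)·Dx^2 + (3 + 14·x + 24·x^2 + 16·x^3)·Dx^3  (order 3).
h: a_k = -12, 8, 48, 32, -448/3, 128, -9472/45, …
ICs: h(0) = -12, h′(0) = 8, h′′(0) = 96.

f: a_k = 0, -4, 4, -16/3, 8, -64/5, 64/3, …
g: a_k = 0, -8, 0, 64/3, 0, -256/15, 0, …
f+g: L₀ = lclm(L_f,L_g), ord ≤ 2+2.
Differentiate: ansatz ord ≤ ord L₀ ⇒ L.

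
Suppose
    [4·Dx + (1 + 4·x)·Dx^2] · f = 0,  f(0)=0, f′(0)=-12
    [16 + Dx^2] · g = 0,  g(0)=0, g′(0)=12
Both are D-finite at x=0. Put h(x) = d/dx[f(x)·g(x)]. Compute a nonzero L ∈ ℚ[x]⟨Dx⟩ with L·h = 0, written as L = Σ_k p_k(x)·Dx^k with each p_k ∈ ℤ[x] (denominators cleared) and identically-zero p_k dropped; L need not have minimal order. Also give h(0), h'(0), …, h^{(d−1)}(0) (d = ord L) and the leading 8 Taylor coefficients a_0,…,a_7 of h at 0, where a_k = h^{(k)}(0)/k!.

f: a_k = 0, -12, 24, -64, 192, -3072/5, 2048, -49152/7, …
g: a_k = 0, 12, 0, -32, 0, 128/5, 0, -1024/105, …
Product ⇒ symmetric product L₀, ord ≤ 4.
h₀' ⇒ L via d/dx closure of L₀.
L = (-6400 - 45056·x - 172032·x^2 + 196608·x^3 + 2818048·x^4 + 6291456·x^5 + 4194304·x^6) + (-1536 - 8192·x + 20480·x^2 + 245760·x^3 + 655360·x^4 + 524288·x^5)·Dx + (-448 - 2816·x - 3584·x^2 + 73728·x^3 + 401408·x^4 + 786432·x^5 + 524288·x^6)·Dx^2 + (-96 - 512·x + 1280·x^2 + 15360·x^3 + 40960·x^4 + 32768·x^5)·Dx^3 + (-3 + 448·x^2 + 3840·x^3 + 14080·x^4 + 24576·x^5 + 16384·x^6)·Dx^4  (order 4).
h: a_k = 0, -288, 864, -1536, 7680, -33792, 666624/5, -3702784/7, …
ICs: h(0) = 0, h′(0) = -288, h′′(0) = 1728, h′′′(0) = -9216.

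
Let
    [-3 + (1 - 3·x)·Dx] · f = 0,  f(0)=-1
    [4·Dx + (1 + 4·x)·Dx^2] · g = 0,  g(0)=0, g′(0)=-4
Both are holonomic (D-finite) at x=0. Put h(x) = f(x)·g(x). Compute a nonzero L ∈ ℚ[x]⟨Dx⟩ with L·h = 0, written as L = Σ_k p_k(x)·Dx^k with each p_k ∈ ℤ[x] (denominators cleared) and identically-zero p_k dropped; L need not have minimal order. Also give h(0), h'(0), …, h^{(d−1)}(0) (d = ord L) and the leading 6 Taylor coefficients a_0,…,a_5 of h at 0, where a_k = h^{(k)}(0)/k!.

L = 12 + (2 + 36·x)·Dx + (-1 - x + 12·x^2)·Dx^2  (order 2).
h: a_k = 0, 4, 4, 100/3, 36, 1564/5, …
ICs: h(0) = 0, h′(0) = 4.

f: a_k = -1, -3, -9, -27, -81, -243, …
g: a_k = 0, -4, 8, -64/3, 64, -1024/5, …
L₀ := L_f ⊗_s L_g (sym. prod.), ord ≤ 2.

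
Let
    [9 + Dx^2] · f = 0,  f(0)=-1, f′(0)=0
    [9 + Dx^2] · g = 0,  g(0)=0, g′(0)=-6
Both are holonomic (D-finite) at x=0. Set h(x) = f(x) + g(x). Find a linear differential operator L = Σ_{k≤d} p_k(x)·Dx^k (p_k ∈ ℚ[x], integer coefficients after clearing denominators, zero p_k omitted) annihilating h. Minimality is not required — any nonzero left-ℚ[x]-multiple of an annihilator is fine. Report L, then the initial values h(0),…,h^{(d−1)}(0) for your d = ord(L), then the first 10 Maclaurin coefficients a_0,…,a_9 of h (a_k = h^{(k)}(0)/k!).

L = 9 + Dx^2  (order 2).
h: a_k = -1, -6, 9/2, 9, -27/8, -81/20, 81/80, 243/280, -729/4480, -243/2240, …
ICs: h(0) = -1, h′(0) = -6.

f: a_k = -1, 0, 9/2, 0, -27/8, 0, 81/80, 0, -729/4480, 0, …
g: a_k = 0, -6, 0, 9, 0, -81/20, 0, 243/280, 0, -243/2240, …
f+g: L₀ = lclm(L_f,L_g), ord ≤ 2+2.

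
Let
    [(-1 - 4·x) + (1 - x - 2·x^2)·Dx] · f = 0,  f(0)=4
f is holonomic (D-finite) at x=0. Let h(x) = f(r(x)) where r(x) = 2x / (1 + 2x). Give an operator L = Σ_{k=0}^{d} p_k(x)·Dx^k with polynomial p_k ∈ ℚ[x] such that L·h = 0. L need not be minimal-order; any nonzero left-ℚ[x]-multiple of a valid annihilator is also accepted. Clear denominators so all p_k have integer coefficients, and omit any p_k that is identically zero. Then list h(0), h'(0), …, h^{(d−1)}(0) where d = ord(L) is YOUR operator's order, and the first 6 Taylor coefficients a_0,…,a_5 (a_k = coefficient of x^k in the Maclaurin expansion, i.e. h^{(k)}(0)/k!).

L = (2 + 20·x) + (-1 - 4·x + 4·x^2 + 16·x^3)·Dx  (order 1).
h: a_k = 4, 8, 32, 0, 256, -512, …
ICs: h(0) = 4.

f: a_k = 4, 4, 12, 20, 44, 84, …
f∘r: x↦r, Dx↦Dx/r' in L_f ⇒ L₀.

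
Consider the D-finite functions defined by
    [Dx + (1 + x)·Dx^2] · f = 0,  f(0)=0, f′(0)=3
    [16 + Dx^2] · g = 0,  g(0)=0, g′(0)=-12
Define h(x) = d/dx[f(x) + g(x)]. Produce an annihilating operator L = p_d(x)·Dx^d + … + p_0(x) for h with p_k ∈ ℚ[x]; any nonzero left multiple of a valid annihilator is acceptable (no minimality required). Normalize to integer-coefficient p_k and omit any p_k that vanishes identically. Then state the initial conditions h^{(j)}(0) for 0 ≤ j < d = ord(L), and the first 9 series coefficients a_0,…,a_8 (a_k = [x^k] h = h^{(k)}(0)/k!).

f: a_k = 0, 3, -3/2, 1, -3/4, 3/5, -1/2, 3/7, -3/8, …
g: a_k = 0, -12, 0, 32, 0, -128/5, 0, 1024/105, 0, …
Sum ⇒ L₀ = lclm(L_f,L_g) in ℚ(x)⟨Dx⟩.
h=h₀': d/dx-closure on L₀ ⇒ L.
L = (176 + 256·x + 128·x^2) + (144 + 400·x + 384·x^2 + 128·x^3)·Dx + (11 + 16·x + 8·x^2)·Dx^2 + (9 + 25·x + 24·x^2 + 8·x^3)·Dx^3  (order 3).
h: a_k = -9, -3, 99, -3, -125, -3, 1069/15, -3, -1733/105, …
ICs: h(0) = -9, h′(0) = -3, h′′(0) = 198.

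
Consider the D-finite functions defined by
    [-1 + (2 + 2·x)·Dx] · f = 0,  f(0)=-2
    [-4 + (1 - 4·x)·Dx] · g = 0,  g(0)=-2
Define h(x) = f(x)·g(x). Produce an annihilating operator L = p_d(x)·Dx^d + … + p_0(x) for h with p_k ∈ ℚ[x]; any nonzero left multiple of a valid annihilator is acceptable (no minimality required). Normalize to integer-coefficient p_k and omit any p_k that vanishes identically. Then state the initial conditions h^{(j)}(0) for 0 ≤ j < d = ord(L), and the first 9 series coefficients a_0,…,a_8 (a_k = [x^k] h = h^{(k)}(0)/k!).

L = (9 + 4·x) + (-2 + 6·x + 8·x^2)·Dx  (order 1).
h: a_k = 4, 18, 143/2, 1145/4, 36635/32, 293087/64, 4689371/256, 37515001/512, 2400959635/8192, …
ICs: h(0) = 4.

f: a_k = -2, -1, 1/4, -1/8, 5/64, -7/128, 21/512, -33/1024, 429/16384, …
g: a_k = -2, -8, -32, -128, -512, -2048, -8192, -32768, -131072, …
Product ⇒ symmetric product L₀, ord ≤ 1.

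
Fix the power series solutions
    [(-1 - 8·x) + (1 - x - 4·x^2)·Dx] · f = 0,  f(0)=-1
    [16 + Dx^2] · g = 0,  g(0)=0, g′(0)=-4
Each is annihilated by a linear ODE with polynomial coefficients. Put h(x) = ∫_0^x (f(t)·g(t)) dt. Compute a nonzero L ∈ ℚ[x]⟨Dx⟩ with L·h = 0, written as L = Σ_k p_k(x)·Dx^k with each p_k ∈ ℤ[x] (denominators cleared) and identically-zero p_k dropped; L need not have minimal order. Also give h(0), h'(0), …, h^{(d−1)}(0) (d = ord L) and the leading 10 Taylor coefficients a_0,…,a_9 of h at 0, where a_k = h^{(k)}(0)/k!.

f: a_k = -1, -1, -5, -9, -29, -65, -181, -441, -1165, -2929, …
g: a_k = 0, -4, 0, 32/3, 0, -128/15, 0, 1024/315, 0, -2048/2835, …
L₀ := L_f ⊗_s L_g (sym. prod.), ord ≤ 2.
h=∫₀ˣh₀: take L = L₀·Dx.
L = (-8 + 16·x + 64·x^2)·Dx + (2 + 16·x)·Dx^2 + (-1 + x + 4·x^2)·Dx^3  (order 3).
h: a_k = 0, 0, 2, 4/3, 7/3, 76/15, 178/15, 2588/105, 35759/630, 360428/2835, …
ICs: h(0) = 0, h′(0) = 0, h′′(0) = 4.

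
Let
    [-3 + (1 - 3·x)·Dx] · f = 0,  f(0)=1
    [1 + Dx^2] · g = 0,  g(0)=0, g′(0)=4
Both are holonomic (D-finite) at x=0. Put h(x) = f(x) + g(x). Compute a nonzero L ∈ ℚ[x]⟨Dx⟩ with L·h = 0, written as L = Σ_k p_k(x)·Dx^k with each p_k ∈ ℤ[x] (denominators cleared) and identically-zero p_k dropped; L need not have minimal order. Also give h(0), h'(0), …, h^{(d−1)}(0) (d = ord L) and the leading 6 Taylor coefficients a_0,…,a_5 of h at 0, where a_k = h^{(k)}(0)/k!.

f: a_k = 1, 3, 9, 27, 81, 243, …
g: a_k = 0, 4, 0, -2/3, 0, 1/30, …
L₀ := lclm(L_f,L_g); ord L₀ ≤ 1+2.
L = (165 - 18·x + 27·x^2) + (-19 + 63·x - 27·x^2 + 27·x^3)·Dx + (165 - 18·x + 27·x^2)·Dx^2 + (-19 + 63·x - 27·x^2 + 27·x^3)·Dx^3  (order 3).
h: a_k = 1, 7, 9, 79/3, 81, 7291/30, …
ICs: h(0) = 1, h′(0) = 7, h′′(0) = 18.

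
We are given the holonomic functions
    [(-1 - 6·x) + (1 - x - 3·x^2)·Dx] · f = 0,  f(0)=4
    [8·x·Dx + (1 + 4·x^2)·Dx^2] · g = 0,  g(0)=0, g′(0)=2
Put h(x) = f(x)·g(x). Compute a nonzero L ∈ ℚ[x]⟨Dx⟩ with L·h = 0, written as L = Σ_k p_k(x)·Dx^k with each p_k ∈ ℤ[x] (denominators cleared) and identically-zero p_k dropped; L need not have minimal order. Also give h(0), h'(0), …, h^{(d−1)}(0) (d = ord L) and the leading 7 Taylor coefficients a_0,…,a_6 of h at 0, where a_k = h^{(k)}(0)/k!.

f: a_k = 4, 4, 16, 28, 76, 160, 388, …
g: a_k = 0, 2, 0, -8/3, 0, 32/5, 0, …
f·g: L₀ = L_f ⊗_s L_g, ord ≤ 1·2.
L = (6 + 8·x + 72·x^2) + (2 + 4·x + 16·x^2 + 72·x^3)·Dx + (-1 + x - x^2 + 4·x^3 + 12·x^4)·Dx^2  (order 2).
h: a_k = 0, 8, 8, 64/3, 136/3, 2024/15, 4064/15, …
ICs: h(0) = 0, h′(0) = 8.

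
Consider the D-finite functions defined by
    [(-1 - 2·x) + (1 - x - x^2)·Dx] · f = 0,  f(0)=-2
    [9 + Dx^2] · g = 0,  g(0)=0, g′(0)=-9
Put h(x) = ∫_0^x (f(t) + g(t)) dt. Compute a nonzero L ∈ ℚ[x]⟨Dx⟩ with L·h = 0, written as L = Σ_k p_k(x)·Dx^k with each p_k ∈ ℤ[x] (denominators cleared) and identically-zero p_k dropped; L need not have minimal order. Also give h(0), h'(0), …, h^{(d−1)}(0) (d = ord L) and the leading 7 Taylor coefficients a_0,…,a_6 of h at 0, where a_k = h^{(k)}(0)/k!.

f: a_k = -2, -2, -4, -6, -10, -16, -26, …
g: a_k = 0, -9, 0, 27/2, 0, -243/40, 0, …
f+g: L₀ = lclm(L_f,L_g), ord ≤ 1+2.
∫: right-multiply L₀ by Dx.
L = (243 + 432·x - 81·x^2 + 216·x^3 + 405·x^4 + 162·x^5)·Dx + (-117 + 225·x + 36·x^2 - 297·x^3 + 54·x^4 + 243·x^5 + 81·x^6)·Dx^2 + (27 + 48·x - 9·x^2 + 24·x^3 + 45·x^4 + 18·x^5)·Dx^3 + (-13 + 25·x + 4·x^2 - 33·x^3 + 6·x^4 + 27·x^5 + 9·x^6)·Dx^4  (order 4).
h: a_k = 0, -2, -11/2, -4/3, 15/8, -2, -883/240, …
ICs: h(0) = 0, h′(0) = -2, h′′(0) = -11, h′′′(0) = -8.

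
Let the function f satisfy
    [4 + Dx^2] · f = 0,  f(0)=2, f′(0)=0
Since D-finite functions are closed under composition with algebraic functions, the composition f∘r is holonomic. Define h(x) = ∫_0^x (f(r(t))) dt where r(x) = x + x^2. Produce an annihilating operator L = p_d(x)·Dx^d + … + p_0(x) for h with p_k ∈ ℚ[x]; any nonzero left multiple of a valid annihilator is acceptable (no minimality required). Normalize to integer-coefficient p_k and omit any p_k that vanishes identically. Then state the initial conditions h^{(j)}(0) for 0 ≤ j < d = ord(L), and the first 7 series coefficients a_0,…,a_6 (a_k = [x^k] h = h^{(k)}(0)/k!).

L = (4 + 24·x + 48·x^2 + 32·x^3)·Dx - 2·Dx^2 + (1 + 2·x)·Dx^3  (order 3).
h: a_k = 0, 2, 0, -4/3, -2, -8/15, 8/9, …
ICs: h(0) = 0, h′(0) = 2, h′′(0) = 0.

f: a_k = 2, 0, -4, 0, 4/3, 0, -8/45, …
f∘r: x↦r, Dx↦Dx/r' in L_f ⇒ L₀.
h=∫₀ˣh₀: take L = L₀·Dx.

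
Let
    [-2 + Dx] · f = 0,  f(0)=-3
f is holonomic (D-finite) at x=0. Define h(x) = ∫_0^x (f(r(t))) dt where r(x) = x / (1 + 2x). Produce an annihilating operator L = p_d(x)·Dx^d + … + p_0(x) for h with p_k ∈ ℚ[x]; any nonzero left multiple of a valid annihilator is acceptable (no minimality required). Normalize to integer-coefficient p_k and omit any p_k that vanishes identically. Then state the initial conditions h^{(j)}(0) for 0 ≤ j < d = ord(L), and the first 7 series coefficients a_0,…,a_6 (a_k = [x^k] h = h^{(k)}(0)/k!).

f: a_k = -3, -6, -6, -4, -2, -4/5, -4/15, …
Change of var in L_f (x↦r) gives L₀.
h=∫h₀ ⇒ L = L₀·Dx.
L = -2·Dx + (1 + 4·x + 4·x^2)·Dx^2  (order 2).
h: a_k = 0, -3, -3, 2, -1, -2/5, 38/15, …
ICs: h(0) = 0, h′(0) = -3.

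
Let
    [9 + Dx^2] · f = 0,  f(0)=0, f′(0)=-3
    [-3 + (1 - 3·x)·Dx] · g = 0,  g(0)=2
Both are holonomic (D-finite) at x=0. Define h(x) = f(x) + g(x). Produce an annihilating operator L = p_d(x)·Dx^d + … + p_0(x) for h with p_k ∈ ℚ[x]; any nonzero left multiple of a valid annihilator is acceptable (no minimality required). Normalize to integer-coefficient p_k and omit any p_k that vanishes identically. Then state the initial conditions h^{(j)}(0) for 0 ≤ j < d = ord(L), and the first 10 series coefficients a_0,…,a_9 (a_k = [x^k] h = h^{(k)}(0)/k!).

f: a_k = 0, -3, 0, 9/2, 0, -81/40, 0, 243/560, 0, -243/4480, …
g: a_k = 2, 6, 18, 54, 162, 486, 1458, 4374, 13122, 39366, …
Sum ⇒ L₀ = lclm(L_f,L_g) in ℚ(x)⟨Dx⟩.
L = (-63 + 54·x - 81·x^2) + (9 - 45·x + 81·x^2 - 81·x^3)·Dx + (-7 + 6·x - 9·x^2)·Dx^2 + (1 - 5·x + 9·x^2 - 9·x^3)·Dx^3  (order 3).
h: a_k = 2, 3, 18, 117/2, 162, 19359/40, 1458, 2449683/560, 13122, 176359437/4480, …
ICs: h(0) = 2, h′(0) = 3, h′′(0) = 36.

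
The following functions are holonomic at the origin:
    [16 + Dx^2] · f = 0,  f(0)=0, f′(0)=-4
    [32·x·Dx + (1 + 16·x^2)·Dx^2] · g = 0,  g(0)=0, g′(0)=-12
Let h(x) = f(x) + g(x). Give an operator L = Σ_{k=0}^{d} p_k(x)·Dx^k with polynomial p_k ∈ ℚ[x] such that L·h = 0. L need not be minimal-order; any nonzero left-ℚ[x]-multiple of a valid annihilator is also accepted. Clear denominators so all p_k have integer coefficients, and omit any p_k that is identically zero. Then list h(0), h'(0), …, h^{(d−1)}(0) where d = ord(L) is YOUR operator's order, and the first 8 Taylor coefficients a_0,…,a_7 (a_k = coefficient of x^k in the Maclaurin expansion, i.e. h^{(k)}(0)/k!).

f: a_k = 0, -4, 0, 32/3, 0, -128/15, 0, 1024/315, …
g: a_k = 0, -12, 0, 64, 0, -3072/5, 0, 49152/7, …
Weyl lclm of L_f,L_g ⇒ L₀ (ord ≤ 4).
L = (-5632·x + 114688·x^3 + 131072·x^5)·Dx + (-16 + 1792·x^2 + 36864·x^4 + 65536·x^6)·Dx^2 + (-352·x + 7168·x^3 + 8192·x^5)·Dx^3 + (-1 + 112·x^2 + 2304·x^4 + 4096·x^6)·Dx^4  (order 4).
h: a_k = 0, -16, 0, 224/3, 0, -9344/15, 0, 2212864/315, …
ICs: h(0) = 0, h′(0) = -16, h′′(0) = 0, h′′′(0) = 448.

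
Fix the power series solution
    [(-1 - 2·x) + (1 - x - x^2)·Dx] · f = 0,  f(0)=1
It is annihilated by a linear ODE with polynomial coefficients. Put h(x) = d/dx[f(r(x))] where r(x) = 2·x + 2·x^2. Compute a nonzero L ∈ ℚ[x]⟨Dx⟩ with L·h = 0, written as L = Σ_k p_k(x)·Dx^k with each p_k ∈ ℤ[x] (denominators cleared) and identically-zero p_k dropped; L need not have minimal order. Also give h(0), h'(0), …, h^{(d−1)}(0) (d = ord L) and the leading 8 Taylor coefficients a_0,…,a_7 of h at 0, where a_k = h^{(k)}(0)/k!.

f: a_k = 1, 1, 2, 3, 5, 8, 13, 21, …
h₀=f(r): pull back L_f along r ⇒ L₀.
h=h₀': d/dx-closure on L₀ ⇒ L.
L = (10 + 20·x + 60·x^2 + 80·x^3 + 40·x^4) + (-1 + 10·x^2 + 20·x^3 + 20·x^4 + 8·x^5)·Dx  (order 1).
h: a_k = 2, 20, 120, 640, 3240, 15696, 73920, 341120, …
ICs: h(0) = 2.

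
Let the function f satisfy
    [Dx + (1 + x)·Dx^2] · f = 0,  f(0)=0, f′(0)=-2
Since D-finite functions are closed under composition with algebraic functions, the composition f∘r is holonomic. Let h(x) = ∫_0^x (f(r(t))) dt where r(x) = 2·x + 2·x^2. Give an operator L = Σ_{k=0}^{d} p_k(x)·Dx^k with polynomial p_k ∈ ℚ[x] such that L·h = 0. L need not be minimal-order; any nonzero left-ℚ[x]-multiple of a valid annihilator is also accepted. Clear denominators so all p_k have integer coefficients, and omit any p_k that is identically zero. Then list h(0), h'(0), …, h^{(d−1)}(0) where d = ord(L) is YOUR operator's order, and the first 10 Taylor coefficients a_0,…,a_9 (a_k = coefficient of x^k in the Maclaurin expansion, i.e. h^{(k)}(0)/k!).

L = (4·x + 4·x^2)·Dx^2 + (1 + 4·x + 6·x^2 + 4·x^3)·Dx^3  (order 3).
h: a_k = 0, 0, -2, 0, 2/3, -4/5, 8/15, 0, -4/7, 8/9, …
ICs: h(0) = 0, h′(0) = 0, h′′(0) = -4.

f: a_k = 0, -2, 1, -2/3, 1/2, -2/5, 1/3, -2/7, 1/4, -2/9, …
f∘r: x↦r, Dx↦Dx/r' in L_f ⇒ L₀.
h=∫h₀ ⇒ L = L₀·Dx.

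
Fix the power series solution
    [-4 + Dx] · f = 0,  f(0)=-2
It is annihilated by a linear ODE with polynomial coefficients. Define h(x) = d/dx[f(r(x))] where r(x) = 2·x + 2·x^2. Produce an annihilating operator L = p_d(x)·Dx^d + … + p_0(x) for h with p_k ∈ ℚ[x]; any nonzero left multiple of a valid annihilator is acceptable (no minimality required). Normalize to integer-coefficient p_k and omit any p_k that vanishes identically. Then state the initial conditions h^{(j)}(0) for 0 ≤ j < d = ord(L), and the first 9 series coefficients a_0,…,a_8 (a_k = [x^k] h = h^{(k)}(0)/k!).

f: a_k = -2, -8, -16, -64/3, -64/3, -256/15, -512/45, -2048/315, -1024/315, …
f∘r: x↦r, Dx↦Dx/r' in L_f ⇒ L₀.
h₀' ⇒ L via d/dx closure of L₀.
L = (10 + 32·x + 32·x^2) + (-1 - 2·x)·Dx  (order 1).
h: a_k = -16, -160, -896, -11008/3, -36352/3, -510976/15, -757760/9, -58925056/315, -119545856/315, …
ICs: h(0) = -16.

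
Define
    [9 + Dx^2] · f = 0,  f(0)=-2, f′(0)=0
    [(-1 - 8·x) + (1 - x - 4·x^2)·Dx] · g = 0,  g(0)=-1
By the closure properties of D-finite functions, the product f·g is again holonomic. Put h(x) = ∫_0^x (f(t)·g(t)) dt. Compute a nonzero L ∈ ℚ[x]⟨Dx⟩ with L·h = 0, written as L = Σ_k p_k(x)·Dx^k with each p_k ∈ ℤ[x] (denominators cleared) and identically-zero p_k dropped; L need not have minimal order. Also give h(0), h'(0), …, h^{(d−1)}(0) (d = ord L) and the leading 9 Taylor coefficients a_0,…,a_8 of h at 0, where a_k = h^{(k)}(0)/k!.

L = (-1 + 9·x + 36·x^2)·Dx + (2 + 16·x)·Dx^2 + (-1 + x + 4·x^2)·Dx^3  (order 3).
h: a_k = 0, 2, 1, 1/3, 9/4, 79/20, 223/24, 5309/280, 14229/320, …
ICs: h(0) = 0, h′(0) = 2, h′′(0) = 2.

f: a_k = -2, 0, 9, 0, -27/4, 0, 81/40, 0, -729/2240, …
g: a_k = -1, -1, -5, -9, -29, -65, -181, -441, -1165, …
L₀ := L_f ⊗_s L_g (sym. prod.), ord ≤ 2.
Integrate: L := L₀·Dx.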